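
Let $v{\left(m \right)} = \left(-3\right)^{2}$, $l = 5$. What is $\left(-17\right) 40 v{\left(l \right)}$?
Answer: $-6120$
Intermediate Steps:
$v{\left(m \right)} = 9$
$\left(-17\right) 40 v{\left(l \right)} = \left(-17\right) 40 \cdot 9 = \left(-680\right) 9 = -6120$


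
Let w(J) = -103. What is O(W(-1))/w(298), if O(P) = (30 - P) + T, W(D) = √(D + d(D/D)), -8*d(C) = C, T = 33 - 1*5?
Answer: -58/103 + 3*I*√2/412 ≈ -0.56311 + 0.010298*I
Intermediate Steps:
T = 28 (T = 33 - 5 = 28)
d(C) = -C/8
W(D) = √(-⅛ + D) (W(D) = √(D - D/(8*D)) = √(D - ⅛*1) = √(D - ⅛) = √(-⅛ + D))
O(P) = 58 - P (O(P) = (30 - P) + 28 = 58 - P)
O(W(-1))/w(298) = (58 - √(-2 + 16*(-1))/4)/(-103) = (58 - √(-2 - 16)/4)*(-1/103) = (58 - √(-18)/4)*(-1/103) = (58 - 3*I*√2/4)*(-1/103) = -58/103 + 3*I*√2/412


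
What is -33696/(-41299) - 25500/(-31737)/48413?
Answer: 17258132376892/21151742383973 ≈ 0.81592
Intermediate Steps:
-33696/(-41299) - 25500/(-31737)/48413 = -33696*(-1/41299) - 25500*(-1/31737)*(1/48413) = 33696/41299 + (8500/10579)*(1/48413) = 33696/41299 + 8500/512161127 = 17258132376892/21151742383973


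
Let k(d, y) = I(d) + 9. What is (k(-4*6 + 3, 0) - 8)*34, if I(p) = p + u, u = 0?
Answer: -680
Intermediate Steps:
I(p) = p (I(p) = p + 0 = p)
k(d, y) = 9 + d (k(d, y) = d + 9 = 9 + d)
(k(-4*6 + 3, 0) - 8)*34 = ((9 + (-4*6 + 3)) - 8)*34 = ((9 + (-24 + 3)) - 8)*34 = ((9 - 21) - 8)*34 = (-12 - 8)*34 = -20*34 = -680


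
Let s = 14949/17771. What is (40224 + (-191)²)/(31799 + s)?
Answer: 1363124555/565114978 ≈ 2.4121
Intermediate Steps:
s = 14949/17771 (s = 14949*(1/17771) = 14949/17771 ≈ 0.84120)
(40224 + (-191)²)/(31799 + s) = (40224 + (-191)²)/(31799 + 14949/17771) = (40224 + 36481)/(565114978/17771) = 76705*(17771/565114978) = 1363124555/565114978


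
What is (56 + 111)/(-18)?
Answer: -167/18 ≈ -9.2778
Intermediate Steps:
(56 + 111)/(-18) = -1/18*167 = -167/18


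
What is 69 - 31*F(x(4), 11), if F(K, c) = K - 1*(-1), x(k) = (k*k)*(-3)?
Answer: 1526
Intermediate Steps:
x(k) = -3*k² (x(k) = k²*(-3) = -3*k²)
F(K, c) = 1 + K (F(K, c) = K + 1 = 1 + K)
69 - 31*F(x(4), 11) = 69 - 31*(1 - 3*4²) = 69 - 31*(1 - 3*16) = 69 - 31*(1 - 48) = 69 - 31*(-47) = 69 + 1457 = 1526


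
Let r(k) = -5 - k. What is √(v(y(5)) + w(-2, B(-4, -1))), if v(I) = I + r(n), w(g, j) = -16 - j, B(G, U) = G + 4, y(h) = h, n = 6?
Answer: I*√22 ≈ 4.6904*I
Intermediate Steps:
B(G, U) = 4 + G
v(I) = -11 + I (v(I) = I + (-5 - 1*6) = I + (-5 - 6) = I - 11 = -11 + I)
√(v(y(5)) + w(-2, B(-4, -1))) = √((-11 + 5) + (-16 - (4 - 4))) = √(-6 + (-16 - 1*0)) = √(-6 + (-16 + 0)) = √(-6 - 16) = √(-22) = I*√22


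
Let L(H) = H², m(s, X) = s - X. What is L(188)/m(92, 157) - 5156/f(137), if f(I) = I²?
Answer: -663706676/1219985 ≈ -544.03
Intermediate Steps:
L(188)/m(92, 157) - 5156/f(137) = 188²/(92 - 1*157) - 5156/(137²) = 35344/(92 - 157) - 5156/18769 = 35344/(-65) - 5156*1/18769 = 35344*(-1/65) - 5156/18769 = -35344/65 - 5156/18769 = -663706676/1219985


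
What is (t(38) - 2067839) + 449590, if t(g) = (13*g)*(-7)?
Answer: -1621707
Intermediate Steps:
t(g) = -91*g
(t(38) - 2067839) + 449590 = (-91*38 - 2067839) + 449590 = (-3458 - 2067839) + 449590 = -2071297 + 449590 = -1621707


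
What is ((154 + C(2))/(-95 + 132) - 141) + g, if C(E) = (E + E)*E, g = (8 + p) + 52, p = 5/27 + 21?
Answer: -55381/999 ≈ -55.436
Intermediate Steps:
p = 572/27 (p = 5*(1/27) + 21 = 5/27 + 21 = 572/27 ≈ 21.185)
g = 2192/27 (g = (8 + 572/27) + 52 = 788/27 + 52 = 2192/27 ≈ 81.185)
C(E) = 2*E² (C(E) = (2*E)*E = 2*E²)
((154 + C(2))/(-95 + 132) - 141) + g = ((154 + 2*2²)/(-95 + 132) - 141) + 2192/27 = ((154 + 2*4)/37 - 141) + 2192/27 = ((154 + 8)*(1/37) - 141) + 2192/27 = (162*(1/37) - 141) + 2192/27 = (162/37 - 141) + 2192/27 = -5055/37 + 2192/27 = -55381/999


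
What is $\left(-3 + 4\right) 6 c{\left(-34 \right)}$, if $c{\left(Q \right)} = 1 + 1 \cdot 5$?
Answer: $36$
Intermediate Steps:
$c{\left(Q \right)} = 6$ ($c{\left(Q \right)} = 1 + 5 = 6$)
$\left(-3 + 4\right) 6 c{\left(-34 \right)} = \left(-3 + 4\right) 6 \cdot 6 = 1 \cdot 6 \cdot 6 = 6 \cdot 6 = 36$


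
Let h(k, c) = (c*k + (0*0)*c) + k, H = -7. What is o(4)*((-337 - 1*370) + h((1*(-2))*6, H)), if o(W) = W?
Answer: -2540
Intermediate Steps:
h(k, c) = k + c*k (h(k, c) = (c*k + 0*c) + k = (c*k + 0) + k = c*k + k = k + c*k)
o(4)*((-337 - 1*370) + h((1*(-2))*6, H)) = 4*((-337 - 1*370) + ((1*(-2))*6)*(1 - 7)) = 4*((-337 - 370) - 2*6*(-6)) = 4*(-707 - 12*(-6)) = 4*(-707 + 72) = 4*(-635) = -2540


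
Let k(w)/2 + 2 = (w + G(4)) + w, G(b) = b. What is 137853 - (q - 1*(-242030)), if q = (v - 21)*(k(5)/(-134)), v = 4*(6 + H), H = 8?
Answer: -6979439/67 ≈ -1.0417e+5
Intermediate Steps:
k(w) = 4 + 4*w (k(w) = -4 + 2*((w + 4) + w) = -4 + 2*((4 + w) + w) = -4 + 2*(4 + 2*w) = -4 + (8 + 4*w) = 4 + 4*w)
v = 56 (v = 4*(6 + 8) = 4*14 = 56)
q = -420/67 (q = (56 - 21)*((4 + 4*5)/(-134)) = 35*((4 + 20)*(-1/134)) = 35*(24*(-1/134)) = 35*(-12/67) = -420/67 ≈ -6.2687)
137853 - (q - 1*(-242030)) = 137853 - (-420/67 - 1*(-242030)) = 137853 - (-420/67 + 242030) = 137853 - 1*16215590/67 = 137853 - 16215590/67 = -6979439/67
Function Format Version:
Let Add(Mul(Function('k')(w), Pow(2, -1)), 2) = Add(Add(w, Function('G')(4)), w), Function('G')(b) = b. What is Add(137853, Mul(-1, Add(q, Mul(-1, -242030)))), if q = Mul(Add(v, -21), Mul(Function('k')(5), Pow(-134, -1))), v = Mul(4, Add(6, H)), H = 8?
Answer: Rational(-6979439, 67) ≈ -1.0417e+5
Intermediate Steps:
Function('k')(w) = Add(4, Mul(4, w)) (Function('k')(w) = Add(-4, Mul(2, Add(Add(w, 4), w))) = Add(-4, Mul(2, Add(Add(4, w), w))) = Add(-4, Mul(2, Add(4, Mul(2, w)))) = Add(-4, Add(8, Mul(4, w))) = Add(4, Mul(4, w)))
v = 56 (v = Mul(4, Add(6, 8)) = Mul(4, 14) = 56)
q = Rational(-420, 67) (q = Mul(Add(56, -21), Mul(Add(4, Mul(4, 5)), Pow(-134, -1))) = Mul(35, Mul(Add(4, 20), Rational(-1, 134))) = Mul(35, Mul(24, Rational(-1, 134))) = Mul(35, Rational(-12, 67)) = Rational(-420, 67) ≈ -6.2687)
Add(137853, Mul(-1, Add(q, Mul(-1, -242030)))) = Add(137853, Mul(-1, Add(Rational(-420, 67), Mul(-1, -242030)))) = Add(137853, Mul(-1, Add(Rational(-420, 67), 242030))) = Add(137853, Mul(-1, Rational(16215590, 67))) = Add(137853, Rational(-16215590, 67)) = Rational(-6979439, 67)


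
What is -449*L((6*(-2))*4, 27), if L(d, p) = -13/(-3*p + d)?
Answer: -5837/129 ≈ -45.248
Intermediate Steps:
L(d, p) = -13/(d - 3*p)
-449*L((6*(-2))*4, 27) = -5837/(-6*(-2)*4 + 3*27) = -5837/(-(-12)*4 + 81) = -5837/(-1*(-48) + 81) = -5837/(48 + 81) = -5837/129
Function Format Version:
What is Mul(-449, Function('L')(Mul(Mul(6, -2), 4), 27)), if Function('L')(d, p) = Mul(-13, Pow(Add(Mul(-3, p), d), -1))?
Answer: Rational(-5837, 129) ≈ -45.248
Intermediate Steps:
Function('L')(d, p) = Mul(-13, Pow(Add(d, Mul(-3, p)), -1))
Mul(-449, Function('L')(Mul(Mul(6, -2), 4), 27)) = Mul(-449, Mul(13, Pow(Add(Mul(-1, Mul(Mul(6, -2), 4)), Mul(3, 27)), -1))) = Mul(-449, Mul(13, Pow(Add(Mul(-1, Mul(-12, 4)), 81), -1))) = Mul(-449, Mul(13, Pow(Add(Mul(-1, -48), 81), -1))) = Mul(-449, Mul(13, Pow(Add(48, 81), -1))) = Mul(-449, Mul(13, Pow(129, -1))) = Mul(-449, Mul(13, Rational(1, 129))) = Mul(-449, Rational(13, 129)) = Rational(-5837, 129)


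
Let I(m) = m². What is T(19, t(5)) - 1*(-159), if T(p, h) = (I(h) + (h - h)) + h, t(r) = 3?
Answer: 171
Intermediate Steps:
T(p, h) = h + h² (T(p, h) = (h² + (h - h)) + h = (h² + 0) + h = h² + h = h + h²)
T(19, t(5)) - 1*(-159) = 3*(1 + 3) - 1*(-159) = 3*4 + 159 = 12 + 159 = 171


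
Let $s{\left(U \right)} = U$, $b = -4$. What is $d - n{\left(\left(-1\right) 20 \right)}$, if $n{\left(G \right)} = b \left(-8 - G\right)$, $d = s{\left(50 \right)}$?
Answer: $98$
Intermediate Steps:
$d = 50$
$n{\left(G \right)} = 32 + 4 G$ ($n{\left(G \right)} = - 4 \left(-8 - G\right) = 32 + 4 G$)
$d - n{\left(\left(-1\right) 20 \right)} = 50 - \left(32 + 4 \left(\left(-1\right) 20\right)\right) = 50 - \left(32 + 4 \left(-20\right)\right) = 50 - \left(32 - 80\right) = 50 - -48 = 50 + 48 = 98$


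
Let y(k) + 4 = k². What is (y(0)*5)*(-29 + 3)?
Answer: 520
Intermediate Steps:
y(k) = -4 + k²
(y(0)*5)*(-29 + 3) = ((-4 + 0²)*5)*(-29 + 3) = ((-4 + 0)*5)*(-26) = -4*5*(-26) = -20*(-26) = 520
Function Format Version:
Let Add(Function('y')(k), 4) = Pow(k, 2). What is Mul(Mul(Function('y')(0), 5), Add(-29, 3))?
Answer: 520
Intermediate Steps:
Function('y')(k) = Add(-4, Pow(k, 2))
Mul(Mul(Function('y')(0), 5), Add(-29, 3)) = Mul(Mul(Add(-4, Pow(0, 2)), 5), Add(-29, 3)) = Mul(Mul(Add(-4, 0), 5), -26) = Mul(Mul(-4, 5), -26) = Mul(-20, -26) = 520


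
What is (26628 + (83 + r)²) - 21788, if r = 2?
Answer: 12065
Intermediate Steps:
(26628 + (83 + r)²) - 21788 = (26628 + (83 + 2)²) - 21788 = (26628 + 85²) - 21788 = (26628 + 7225) - 21788 = 33853 - 21788 = 12065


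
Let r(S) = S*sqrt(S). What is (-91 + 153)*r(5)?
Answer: 310*sqrt(5) ≈ 693.18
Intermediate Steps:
r(S) = S**(3/2)
(-91 + 153)*r(5) = (-91 + 153)*5**(3/2) = 62*(5*sqrt(5)) = 310*sqrt(5)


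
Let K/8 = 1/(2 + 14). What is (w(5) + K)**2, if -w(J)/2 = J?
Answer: 361/4 ≈ 90.250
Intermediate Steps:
w(J) = -2*J
K = 1/2 (K = 8/(2 + 14) = 8/16 = 8*(1/16) = 1/2 ≈ 0.50000)
(w(5) + K)**2 = (-2*5 + 1/2)**2 = (-10 + 1/2)**2 = (-19/2)**2 = 361/4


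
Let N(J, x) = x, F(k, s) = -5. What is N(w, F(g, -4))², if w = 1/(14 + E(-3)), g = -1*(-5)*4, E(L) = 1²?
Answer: 25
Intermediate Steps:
E(L) = 1
g = 20 (g = 5*4 = 20)
w = 1/15 (w = 1/(14 + 1) = 1/15 ≈ 0.066667)
N(w, F(g, -4))² = (-5)² = 25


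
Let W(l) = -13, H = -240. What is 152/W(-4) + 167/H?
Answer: -38651/3120 ≈ -12.388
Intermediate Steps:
152/W(-4) + 167/H = 152/(-13) + 167/(-240) = 152*(-1/13) + 167*(-1/240) = -152/13 - 167/240 = -38651/3120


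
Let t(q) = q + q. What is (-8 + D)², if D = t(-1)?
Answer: 100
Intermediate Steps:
t(q) = 2*q
D = -2 (D = 2*(-1) = -2)
(-8 + D)² = (-8 - 2)² = (-10)² = 100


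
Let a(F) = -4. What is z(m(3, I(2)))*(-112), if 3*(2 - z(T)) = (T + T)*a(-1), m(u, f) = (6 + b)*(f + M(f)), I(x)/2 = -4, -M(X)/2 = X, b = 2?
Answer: -58016/3 ≈ -19339.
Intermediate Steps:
M(X) = -2*X
I(x) = -8 (I(x) = 2*(-4) = -8)
m(u, f) = -8*f (m(u, f) = (6 + 2)*(f - 2*f) = 8*(-f) = -8*f)
z(T) = 2 + 8*T/3 (z(T) = 2 - (T + T)*(-4)/3 = 2 - 2*T*(-4)/3 = 2 - (-8)*T/3 = 2 + 8*T/3)
z(m(3, I(2)))*(-112) = (2 + 8*(-8*(-8))/3)*(-112) = (2 + (8/3)*64)*(-112) = (2 + 512/3)*(-112) = (518/3)*(-112) = -58016/3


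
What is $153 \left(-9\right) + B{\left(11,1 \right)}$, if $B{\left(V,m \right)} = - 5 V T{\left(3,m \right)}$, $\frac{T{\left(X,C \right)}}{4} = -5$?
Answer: $-277$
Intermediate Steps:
$T{\left(X,C \right)} = -20$ ($T{\left(X,C \right)} = 4 \left(-5\right) = -20$)
$B{\left(V,m \right)} = 100 V$ ($B{\left(V,m \right)} = - 5 V \left(-20\right) = 100 V$)
$153 \left(-9\right) + B{\left(11,1 \right)} = 153 \left(-9\right) + 100 \cdot 11 = -1377 + 1100 = -277$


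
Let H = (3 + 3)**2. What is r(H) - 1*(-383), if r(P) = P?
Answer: 419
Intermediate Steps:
H = 36 (H = 6**2 = 36)
r(H) - 1*(-383) = 36 - 1*(-383) = 36 + 383 = 419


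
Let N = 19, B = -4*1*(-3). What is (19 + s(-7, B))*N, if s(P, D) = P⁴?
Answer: 45980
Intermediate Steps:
B = 12 (B = -4*(-3) = 12)
(19 + s(-7, B))*N = (19 + (-7)⁴)*19 = (19 + 2401)*19 = 2420*19 = 45980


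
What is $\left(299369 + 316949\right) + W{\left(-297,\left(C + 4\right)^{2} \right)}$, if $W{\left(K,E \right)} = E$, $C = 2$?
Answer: $616354$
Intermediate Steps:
$\left(299369 + 316949\right) + W{\left(-297,\left(C + 4\right)^{2} \right)} = \left(299369 + 316949\right) + \left(2 + 4\right)^{2} = 616318 + 6^{2} = 616318 + 36 = 616354$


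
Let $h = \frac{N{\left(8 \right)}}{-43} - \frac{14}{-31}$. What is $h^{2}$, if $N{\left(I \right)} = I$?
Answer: $\frac{125316}{1776889} \approx 0.070526$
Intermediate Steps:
$h = \frac{354}{1333}$ ($h = \frac{8}{-43} - \frac{14}{-31} = 8 \left(- \frac{1}{43}\right) - - \frac{14}{31} = - \frac{8}{43} + \frac{14}{31} = \frac{354}{1333} \approx 0.26557$)
$h^{2} = \left(\frac{354}{1333}\right)^{2} = \frac{125316}{1776889}$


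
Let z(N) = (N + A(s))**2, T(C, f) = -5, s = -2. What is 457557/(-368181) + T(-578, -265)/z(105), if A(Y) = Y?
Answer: -1618687706/1302010743 ≈ -1.2432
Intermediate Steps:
z(N) = (-2 + N)**2 (z(N) = (N - 2)**2 = (-2 + N)**2)
457557/(-368181) + T(-578, -265)/z(105) = 457557/(-368181) - 5/(-2 + 105)**2 = 457557*(-1/368181) - 5/(103**2) = -152519/122727 - 5/10609 = -1618687706/1302010743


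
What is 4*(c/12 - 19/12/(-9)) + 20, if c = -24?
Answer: 343/27 ≈ 12.704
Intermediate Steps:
4*(c/12 - 19/12/(-9)) + 20 = 4*(-24/12 - 19/12/(-9)) + 20 = 4*(-24*1/12 - 19*1/12*(-⅑)) + 20 = 4*(-2 - 19/12*(-⅑)) + 20 = 4*(-2 + 19/108) + 20 = 4*(-197/108) + 20 = -197/27 + 20 = 343/27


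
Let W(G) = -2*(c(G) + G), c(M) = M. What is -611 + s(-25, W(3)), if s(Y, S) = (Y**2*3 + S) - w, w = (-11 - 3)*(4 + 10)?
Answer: 1448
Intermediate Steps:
w = -196 (w = -14*14 = -196)
W(G) = -4*G (W(G) = -2*(G + G) = -4*G)
s(Y, S) = 196 + S + 3*Y**2 (s(Y, S) = (Y**2*3 + S) - 1*(-196) = (3*Y**2 + S) + 196 = (S + 3*Y**2) + 196 = 196 + S + 3*Y**2)
-611 + s(-25, W(3)) = -611 + (196 - 4*3 + 3*(-25)**2) = -611 + (196 - 12 + 3*625) = -611 + (196 - 12 + 1875) = -611 + 2059 = 1448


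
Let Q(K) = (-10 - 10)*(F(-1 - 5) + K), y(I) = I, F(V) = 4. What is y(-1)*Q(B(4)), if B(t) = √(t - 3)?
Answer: 100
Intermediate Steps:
B(t) = √(-3 + t)
Q(K) = -80 - 20*K (Q(K) = (-10 - 10)*(4 + K) = -20*(4 + K) = -80 - 20*K)
y(-1)*Q(B(4)) = -(-80 - 20*√(-3 + 4)) = -(-80 - 20*√1) = -(-80 - 20*1) = -(-80 - 20) = -1*(-100) = 100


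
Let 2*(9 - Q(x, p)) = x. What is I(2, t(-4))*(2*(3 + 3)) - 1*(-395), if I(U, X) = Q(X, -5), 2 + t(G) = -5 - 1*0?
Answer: 545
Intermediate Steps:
t(G) = -7 (t(G) = -2 + (-5 - 1*0) = -2 + (-5 + 0) = -2 - 5 = -7)
Q(x, p) = 9 - x/2
I(U, X) = 9 - X/2
I(2, t(-4))*(2*(3 + 3)) - 1*(-395) = (9 - ½*(-7))*(2*(3 + 3)) - 1*(-395) = (9 + 7/2)*(2*6) + 395 = (25/2)*12 + 395 = 150 + 395 = 545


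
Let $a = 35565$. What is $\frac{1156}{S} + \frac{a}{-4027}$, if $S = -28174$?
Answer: $- \frac{503331761}{56728349} \approx -8.8727$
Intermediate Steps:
$\frac{1156}{S} + \frac{a}{-4027} = \frac{1156}{-28174} + \frac{35565}{-4027} = 1156 \left(- \frac{1}{28174}\right) + 35565 \left(- \frac{1}{4027}\right) = - \frac{578}{14087} - \frac{35565}{4027} = - \frac{503331761}{56728349}$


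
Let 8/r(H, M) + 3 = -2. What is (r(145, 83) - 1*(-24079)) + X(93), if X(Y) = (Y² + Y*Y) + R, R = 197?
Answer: 207862/5 ≈ 41572.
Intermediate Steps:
r(H, M) = -8/5 (r(H, M) = 8/(-3 - 2) = 8/(-5) = 8*(-⅕) = -8/5)
X(Y) = 197 + 2*Y² (X(Y) = (Y² + Y*Y) + 197 = (Y² + Y²) + 197 = 2*Y² + 197 = 197 + 2*Y²)
(r(145, 83) - 1*(-24079)) + X(93) = (-8/5 - 1*(-24079)) + (197 + 2*93²) = (-8/5 + 24079) + (197 + 2*8649) = 120387/5 + (197 + 17298) = 120387/5 + 17495 = 207862/5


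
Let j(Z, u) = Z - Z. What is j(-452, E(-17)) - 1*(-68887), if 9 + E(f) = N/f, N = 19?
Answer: 68887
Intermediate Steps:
E(f) = -9 + 19/f
j(Z, u) = 0
j(-452, E(-17)) - 1*(-68887) = 0 - 1*(-68887) = 0 + 68887 = 68887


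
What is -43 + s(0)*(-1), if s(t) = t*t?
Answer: -43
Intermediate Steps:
s(t) = t²
-43 + s(0)*(-1) = -43 + 0²*(-1) = -43 + 0*(-1) = -43 + 0 = -43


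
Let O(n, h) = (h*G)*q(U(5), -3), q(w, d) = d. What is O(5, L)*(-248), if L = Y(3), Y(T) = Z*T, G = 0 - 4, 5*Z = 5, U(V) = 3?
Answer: -8928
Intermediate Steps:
Z = 1 (Z = (1/5)*5 = 1)
G = -4
Y(T) = T (Y(T) = 1*T = T)
L = 3
O(n, h) = 12*h (O(n, h) = (h*(-4))*(-3) = -4*h*(-3) = 12*h)
O(5, L)*(-248) = (12*3)*(-248) = 36*(-248) = -8928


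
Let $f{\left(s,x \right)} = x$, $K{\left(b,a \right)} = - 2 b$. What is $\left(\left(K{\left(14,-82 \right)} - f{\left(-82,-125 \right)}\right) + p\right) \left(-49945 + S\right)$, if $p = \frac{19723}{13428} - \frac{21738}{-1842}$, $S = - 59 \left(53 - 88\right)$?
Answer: $- \frac{604587432610}{114511} \approx -5.2797 \cdot 10^{6}$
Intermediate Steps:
$S = 2065$ ($S = \left(-59\right) \left(-35\right) = 2065$)
$p = \frac{54704605}{4122396}$ ($p = 19723 \cdot \frac{1}{13428} - - \frac{3623}{307} = \frac{19723}{13428} + \frac{3623}{307} = \frac{54704605}{4122396} \approx 13.27$)
$\left(\left(K{\left(14,-82 \right)} - f{\left(-82,-125 \right)}\right) + p\right) \left(-49945 + S\right) = \left(\left(\left(-2\right) 14 - -125\right) + \frac{54704605}{4122396}\right) \left(-49945 + 2065\right) = \left(\left(-28 + 125\right) + \frac{54704605}{4122396}\right) \left(-47880\right) = \left(97 + \frac{54704605}{4122396}\right) \left(-47880\right) = \frac{454577017}{4122396} \left(-47880\right) = - \frac{604587432610}{114511}$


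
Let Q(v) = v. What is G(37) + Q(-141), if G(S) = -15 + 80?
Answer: -76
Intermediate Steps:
G(S) = 65
G(37) + Q(-141) = 65 - 141 = -76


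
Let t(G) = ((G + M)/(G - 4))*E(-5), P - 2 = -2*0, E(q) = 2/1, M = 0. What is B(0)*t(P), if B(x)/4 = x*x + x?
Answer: 0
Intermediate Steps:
E(q) = 2 (E(q) = 2*1 = 2)
P = 2 (P = 2 - 2*0 = 2 + 0 = 2)
B(x) = 4*x + 4*x² (B(x) = 4*(x*x + x) = 4*(x² + x) = 4*(x + x²) = 4*x + 4*x²)
t(G) = 2*G/(-4 + G) (t(G) = ((G + 0)/(G - 4))*2 = (G/(-4 + G))*2 = 2*G/(-4 + G))
B(0)*t(P) = (4*0*(1 + 0))*(2*2/(-4 + 2)) = (4*0*1)*(2*2/(-2)) = 0*(2*2*(-½)) = 0*(-2) = 0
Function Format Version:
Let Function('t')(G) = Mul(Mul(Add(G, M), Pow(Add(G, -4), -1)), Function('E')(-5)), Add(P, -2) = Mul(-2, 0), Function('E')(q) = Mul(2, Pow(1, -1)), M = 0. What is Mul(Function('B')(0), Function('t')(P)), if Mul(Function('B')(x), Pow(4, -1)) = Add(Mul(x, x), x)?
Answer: 0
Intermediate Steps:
Function('E')(q) = 2 (Function('E')(q) = Mul(2, 1) = 2)
P = 2 (P = Add(2, Mul(-2, 0)) = Add(2, 0) = 2)
Function('B')(x) = Add(Mul(4, x), Mul(4, Pow(x, 2))) (Function('B')(x) = Mul(4, Add(Mul(x, x), x)) = Mul(4, Add(Pow(x, 2), x)) = Mul(4, Add(x, Pow(x, 2))) = Add(Mul(4, x), Mul(4, Pow(x, 2))))
Function('t')(G) = Mul(2, G, Pow(Add(-4, G), -1)) (Function('t')(G) = Mul(Mul(Add(G, 0), Pow(Add(G, -4), -1)), 2) = Mul(Mul(G, Pow(Add(-4, G), -1)), 2) = Mul(2, G, Pow(Add(-4, G), -1)))
Mul(Function('B')(0), Function('t')(P)) = Mul(Mul(4, 0, Add(1, 0)), Mul(2, 2, Pow(Add(-4, 2), -1))) = Mul(Mul(4, 0, 1), Mul(2, 2, Pow(-2, -1))) = Mul(0, Mul(2, 2, Rational(-1, 2))) = Mul(0, -2) = 0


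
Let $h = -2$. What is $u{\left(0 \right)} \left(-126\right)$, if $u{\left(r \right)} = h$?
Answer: $252$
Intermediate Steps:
$u{\left(r \right)} = -2$
$u{\left(0 \right)} \left(-126\right) = \left(-2\right) \left(-126\right) = 252$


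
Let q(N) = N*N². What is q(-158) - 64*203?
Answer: -3957304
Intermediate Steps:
q(N) = N³
q(-158) - 64*203 = (-158)³ - 64*203 = -3944312 - 1*12992 = -3944312 - 12992 = -3957304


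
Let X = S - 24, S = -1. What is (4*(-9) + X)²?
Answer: 3721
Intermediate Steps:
X = -25 (X = -1 - 24 = -25)
(4*(-9) + X)² = (4*(-9) - 25)² = (-36 - 25)² = (-61)² = 3721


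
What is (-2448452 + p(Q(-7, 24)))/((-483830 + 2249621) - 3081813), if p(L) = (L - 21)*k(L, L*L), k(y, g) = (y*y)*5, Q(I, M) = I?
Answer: 1227656/658011 ≈ 1.8657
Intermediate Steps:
k(y, g) = 5*y**2 (k(y, g) = y**2*5 = 5*y**2)
p(L) = 5*L**2*(-21 + L) (p(L) = (L - 21)*(5*L**2) = (-21 + L)*(5*L**2) = 5*L**2*(-21 + L))
(-2448452 + p(Q(-7, 24)))/((-483830 + 2249621) - 3081813) = (-2448452 + 5*(-7)**2*(-21 - 7))/((-483830 + 2249621) - 3081813) = (-2448452 + 5*49*(-28))/(1765791 - 3081813) = (-2448452 - 6860)/(-1316022) = -2455312*(-1/1316022) = 1227656/658011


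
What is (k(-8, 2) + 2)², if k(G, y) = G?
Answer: 36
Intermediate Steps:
(k(-8, 2) + 2)² = (-8 + 2)² = (-6)² = 36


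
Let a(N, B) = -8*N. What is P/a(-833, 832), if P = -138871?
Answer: -138871/6664 ≈ -20.839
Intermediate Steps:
P/a(-833, 832) = -138871/((-8*(-833))) = -138871/6664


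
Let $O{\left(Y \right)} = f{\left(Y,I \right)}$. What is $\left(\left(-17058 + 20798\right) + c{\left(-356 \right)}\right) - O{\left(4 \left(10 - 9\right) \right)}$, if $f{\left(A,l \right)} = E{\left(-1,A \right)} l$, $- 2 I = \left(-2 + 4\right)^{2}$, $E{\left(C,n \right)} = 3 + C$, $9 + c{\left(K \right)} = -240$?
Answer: $3495$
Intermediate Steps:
$c{\left(K \right)} = -249$ ($c{\left(K \right)} = -9 - 240 = -249$)
$I = -2$ ($I = - \frac{\left(-2 + 4\right)^{2}}{2} = - \frac{2^{2}}{2} = \left(- \frac{1}{2}\right) 4 = -2$)
$f{\left(A,l \right)} = 2 l$ ($f{\left(A,l \right)} = \left(3 - 1\right) l = 2 l$)
$O{\left(Y \right)} = -4$ ($O{\left(Y \right)} = 2 \left(-2\right) = -4$)
$\left(\left(-17058 + 20798\right) + c{\left(-356 \right)}\right) - O{\left(4 \left(10 - 9\right) \right)} = \left(\left(-17058 + 20798\right) - 249\right) - -4 = \left(3740 - 249\right) + 4 = 3491 + 4 = 3495$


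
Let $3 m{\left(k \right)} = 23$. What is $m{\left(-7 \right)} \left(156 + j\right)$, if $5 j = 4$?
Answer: $\frac{18032}{15} \approx 1202.1$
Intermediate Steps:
$j = \frac{4}{5}$ ($j = \frac{1}{5} \cdot 4 = \frac{4}{5} \approx 0.8$)
$m{\left(k \right)} = \frac{23}{3}$ ($m{\left(k \right)} = \frac{1}{3} \cdot 23 = \frac{23}{3}$)
$m{\left(-7 \right)} \left(156 + j\right) = \frac{23 \left(156 + \frac{4}{5}\right)}{3} = \frac{23}{3} \cdot \frac{784}{5} = \frac{18032}{15}$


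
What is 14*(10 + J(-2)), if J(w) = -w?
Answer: 168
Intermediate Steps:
14*(10 + J(-2)) = 14*(10 - 1*(-2)) = 14*(10 + 2) = 14*12 = 168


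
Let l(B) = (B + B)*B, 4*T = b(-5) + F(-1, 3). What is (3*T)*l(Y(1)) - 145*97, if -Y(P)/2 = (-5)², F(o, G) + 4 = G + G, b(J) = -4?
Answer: -21565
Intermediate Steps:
F(o, G) = -4 + 2*G (F(o, G) = -4 + (G + G) = -4 + 2*G)
T = -½ (T = (-4 + (-4 + 2*3))/4 = (-4 + (-4 + 6))/4 = (-4 + 2)/4 = (¼)*(-2) = -½ ≈ -0.50000)
Y(P) = -50 (Y(P) = -2*(-5)² = -2*25 = -50)
l(B) = 2*B² (l(B) = (2*B)*B = 2*B²)
(3*T)*l(Y(1)) - 145*97 = (3*(-½))*(2*(-50)²) - 145*97 = -3*2500 - 14065 = -3/2*5000 - 14065 = -7500 - 14065 = -21565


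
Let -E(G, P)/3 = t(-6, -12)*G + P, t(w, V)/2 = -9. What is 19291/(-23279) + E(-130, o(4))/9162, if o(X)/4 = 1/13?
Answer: -737065789/462111429 ≈ -1.5950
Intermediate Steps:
t(w, V) = -18 (t(w, V) = 2*(-9) = -18)
o(X) = 4/13
E(G, P) = -3*P + 54*G (E(G, P) = -3*(-18*G + P) = -3*(P - 18*G) = -3*P + 54*G)
19291/(-23279) + E(-130, o(4))/9162 = 19291/(-23279) + (-3*4/13 + 54*(-130))/9162 = 19291*(-1/23279) + (-12/13 - 7020)*(1/9162) = -19291/23279 - 91272/13*1/9162 = -19291/23279 - 15212/19851 = -737065789/462111429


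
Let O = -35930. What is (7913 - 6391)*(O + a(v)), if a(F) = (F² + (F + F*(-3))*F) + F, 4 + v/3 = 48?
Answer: -81003884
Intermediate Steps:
v = 132 (v = -12 + 3*48 = -12 + 144 = 132)
a(F) = F - F² (a(F) = (F² + (F - 3*F)*F) + F = (F² + (-2*F)*F) + F = (F² - 2*F²) + F = -F² + F = F - F²)
(7913 - 6391)*(O + a(v)) = (7913 - 6391)*(-35930 + 132*(1 - 1*132)) = 1522*(-35930 + 132*(1 - 132)) = 1522*(-35930 + 132*(-131)) = 1522*(-35930 - 17292) = 1522*(-53222) = -81003884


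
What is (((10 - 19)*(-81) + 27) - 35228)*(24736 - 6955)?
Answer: -612946632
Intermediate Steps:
(((10 - 19)*(-81) + 27) - 35228)*(24736 - 6955) = ((-9*(-81) + 27) - 35228)*17781 = ((729 + 27) - 35228)*17781 = (756 - 35228)*17781 = -34472*17781 = -612946632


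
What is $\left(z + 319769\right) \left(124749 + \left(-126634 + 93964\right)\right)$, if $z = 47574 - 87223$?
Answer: $25793169480$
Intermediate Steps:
$z = -39649$ ($z = 47574 - 87223 = -39649$)
$\left(z + 319769\right) \left(124749 + \left(-126634 + 93964\right)\right) = \left(-39649 + 319769\right) \left(124749 + \left(-126634 + 93964\right)\right) = 280120 \left(124749 - 32670\right) = 280120 \cdot 92079 = 25793169480$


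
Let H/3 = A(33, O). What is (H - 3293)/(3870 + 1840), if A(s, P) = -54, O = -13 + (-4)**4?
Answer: -691/1142 ≈ -0.60508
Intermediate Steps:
O = 243 (O = -13 + 256 = 243)
H = -162 (H = 3*(-54) = -162)
(H - 3293)/(3870 + 1840) = (-162 - 3293)/(3870 + 1840) = -3455/5710 = -3455*1/5710 = -691/1142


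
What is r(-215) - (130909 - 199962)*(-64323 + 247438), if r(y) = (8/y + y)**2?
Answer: 584500625881664/46225 ≈ 1.2645e+10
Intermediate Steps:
r(y) = (y + 8/y)**2
r(-215) - (130909 - 199962)*(-64323 + 247438) = (8 + (-215)**2)**2/(-215)**2 - (130909 - 199962)*(-64323 + 247438) = (8 + 46225)**2/46225 - (-69053)*183115 = (1/46225)*46233**2 - 1*(-12644640095) = (1/46225)*2137490289 + 12644640095 = 2137490289/46225 + 12644640095 = 584500625881664/46225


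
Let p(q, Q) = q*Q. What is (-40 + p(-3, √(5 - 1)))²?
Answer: 2116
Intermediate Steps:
p(q, Q) = Q*q
(-40 + p(-3, √(5 - 1)))² = (-40 + √(5 - 1)*(-3))² = (-40 + √4*(-3))² = (-40 + 2*(-3))² = (-40 - 6)² = (-46)² = 2116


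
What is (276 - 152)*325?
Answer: 40300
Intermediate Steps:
(276 - 152)*325 = 124*325 = 40300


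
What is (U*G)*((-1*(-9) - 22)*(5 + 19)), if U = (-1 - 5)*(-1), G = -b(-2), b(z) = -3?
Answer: -5616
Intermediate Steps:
G = 3 (G = -1*(-3) = 3)
U = 6 (U = -6*(-1) = 6)
(U*G)*((-1*(-9) - 22)*(5 + 19)) = (6*3)*((-1*(-9) - 22)*(5 + 19)) = 18*((9 - 22)*24) = 18*(-13*24) = 18*(-312) = -5616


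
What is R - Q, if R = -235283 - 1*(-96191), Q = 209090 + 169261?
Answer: -517443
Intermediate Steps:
Q = 378351
R = -139092 (R = -235283 + 96191 = -139092)
R - Q = -139092 - 1*378351 = -139092 - 378351 = -517443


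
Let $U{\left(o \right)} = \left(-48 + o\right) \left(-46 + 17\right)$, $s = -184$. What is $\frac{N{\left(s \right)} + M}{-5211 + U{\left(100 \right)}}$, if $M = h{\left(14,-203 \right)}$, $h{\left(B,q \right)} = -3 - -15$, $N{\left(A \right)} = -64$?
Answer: $\frac{52}{6719} \approx 0.0077392$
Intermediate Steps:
$h{\left(B,q \right)} = 12$ ($h{\left(B,q \right)} = -3 + 15 = 12$)
$M = 12$
$U{\left(o \right)} = 1392 - 29 o$ ($U{\left(o \right)} = \left(-48 + o\right) \left(-29\right) = 1392 - 29 o$)
$\frac{N{\left(s \right)} + M}{-5211 + U{\left(100 \right)}} = \frac{-64 + 12}{-5211 + \left(1392 - 2900\right)} = - \frac{52}{-5211 + \left(1392 - 2900\right)} = - \frac{52}{-5211 - 1508} = - \frac{52}{-6719} = \left(-52\right) \left(- \frac{1}{6719}\right) = \frac{52}{6719}$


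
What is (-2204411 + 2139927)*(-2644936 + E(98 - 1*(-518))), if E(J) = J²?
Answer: 146087212320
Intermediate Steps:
(-2204411 + 2139927)*(-2644936 + E(98 - 1*(-518))) = (-2204411 + 2139927)*(-2644936 + (98 - 1*(-518))²) = -64484*(-2644936 + (98 + 518)²) = -64484*(-2644936 + 616²) = -64484*(-2644936 + 379456) = -64484*(-2265480) = 146087212320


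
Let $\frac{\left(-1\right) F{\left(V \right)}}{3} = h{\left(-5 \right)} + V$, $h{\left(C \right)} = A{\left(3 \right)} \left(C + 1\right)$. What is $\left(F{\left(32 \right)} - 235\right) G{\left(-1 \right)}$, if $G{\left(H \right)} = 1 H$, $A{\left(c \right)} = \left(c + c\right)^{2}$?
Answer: $-101$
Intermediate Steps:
$A{\left(c \right)} = 4 c^{2}$ ($A{\left(c \right)} = \left(2 c\right)^{2} = 4 c^{2}$)
$h{\left(C \right)} = 36 + 36 C$ ($h{\left(C \right)} = 4 \cdot 3^{2} \left(C + 1\right) = 4 \cdot 9 \left(1 + C\right) = 36 \left(1 + C\right) = 36 + 36 C$)
$F{\left(V \right)} = 432 - 3 V$ ($F{\left(V \right)} = - 3 \left(\left(36 + 36 \left(-5\right)\right) + V\right) = - 3 \left(\left(36 - 180\right) + V\right) = - 3 \left(-144 + V\right) = 432 - 3 V$)
$G{\left(H \right)} = H$
$\left(F{\left(32 \right)} - 235\right) G{\left(-1 \right)} = \left(\left(432 - 96\right) - 235\right) \left(-1\right) = \left(336 - 235\right) \left(-1\right) = 101 \left(-1\right) = -101$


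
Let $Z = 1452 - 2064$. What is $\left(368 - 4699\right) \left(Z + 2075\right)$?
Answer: $-6336253$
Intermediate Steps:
$Z = -612$
$\left(368 - 4699\right) \left(Z + 2075\right) = \left(368 - 4699\right) \left(-612 + 2075\right) = \left(-4331\right) 1463 = -6336253$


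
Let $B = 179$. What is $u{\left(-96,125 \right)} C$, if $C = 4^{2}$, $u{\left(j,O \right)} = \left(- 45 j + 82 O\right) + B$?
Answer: $235984$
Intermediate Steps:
$u{\left(j,O \right)} = 179 - 45 j + 82 O$ ($u{\left(j,O \right)} = \left(- 45 j + 82 O\right) + 179 = 179 - 45 j + 82 O$)
$C = 16$
$u{\left(-96,125 \right)} C = \left(179 - -4320 + 82 \cdot 125\right) 16 = \left(179 + 4320 + 10250\right) 16 = 14749 \cdot 16 = 235984$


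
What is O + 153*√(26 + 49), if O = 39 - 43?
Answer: -4 + 765*√3 ≈ 1321.0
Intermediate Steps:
O = -4
O + 153*√(26 + 49) = -4 + 153*√(26 + 49) = -4 + 153*√75 = -4 + 153*(5*√3) = -4 + 765*√3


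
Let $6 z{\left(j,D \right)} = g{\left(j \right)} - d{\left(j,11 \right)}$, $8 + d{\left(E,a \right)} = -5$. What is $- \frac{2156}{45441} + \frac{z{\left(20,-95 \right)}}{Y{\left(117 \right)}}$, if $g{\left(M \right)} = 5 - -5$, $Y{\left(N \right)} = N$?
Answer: $- \frac{1577}{107406} \approx -0.014683$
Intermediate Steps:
$d{\left(E,a \right)} = -13$ ($d{\left(E,a \right)} = -8 - 5 = -13$)
$g{\left(M \right)} = 10$ ($g{\left(M \right)} = 5 + 5 = 10$)
$z{\left(j,D \right)} = \frac{23}{6}$ ($z{\left(j,D \right)} = \frac{10 - -13}{6} = \frac{10 + 13}{6} = \frac{1}{6} \cdot 23 = \frac{23}{6}$)
$- \frac{2156}{45441} + \frac{z{\left(20,-95 \right)}}{Y{\left(117 \right)}} = - \frac{2156}{45441} + \frac{23}{6 \cdot 117} = \left(-2156\right) \frac{1}{45441} + \frac{23}{6} \cdot \frac{1}{117} = - \frac{196}{4131} + \frac{23}{702} = - \frac{1577}{107406}$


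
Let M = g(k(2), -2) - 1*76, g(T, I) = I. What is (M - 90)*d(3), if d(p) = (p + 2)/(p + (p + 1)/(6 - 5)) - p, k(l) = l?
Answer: 384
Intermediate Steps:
d(p) = -p + (2 + p)/(1 + 2*p) (d(p) = (2 + p)/(p + (1 + p)/1) - p = (2 + p)/(p + (1 + p)*1) - p = (2 + p)/(p + (1 + p)) - p = (2 + p)/(1 + 2*p) - p = -p + (2 + p)/(1 + 2*p))
M = -78 (M = -2 - 1*76 = -2 - 76 = -78)
(M - 90)*d(3) = (-78 - 90)*(2*(1 - 1*3²)/(1 + 2*3)) = -336*(1 - 1*9)/(1 + 6) = -336*(1 - 9)/7 = -336*(-8)/7 = -168*(-16/7) = 384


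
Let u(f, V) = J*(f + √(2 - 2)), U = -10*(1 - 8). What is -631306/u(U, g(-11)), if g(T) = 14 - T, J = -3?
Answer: 315653/105 ≈ 3006.2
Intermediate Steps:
U = 70 (U = -10*(-7) = 70)
u(f, V) = -3*f (u(f, V) = -3*(f + √(2 - 2)) = -3*(f + √0) = -3*(f + 0) = -3*f)
-631306/u(U, g(-11)) = -631306/((-3*70)) = -631306/(-210) = -631306*(-1/210) = 315653/105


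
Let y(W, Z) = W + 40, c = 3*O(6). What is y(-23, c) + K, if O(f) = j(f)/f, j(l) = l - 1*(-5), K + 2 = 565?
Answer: 580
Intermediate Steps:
K = 563 (K = -2 + 565 = 563)
j(l) = 5 + l (j(l) = l + 5 = 5 + l)
O(f) = (5 + f)/f
c = 11/2 (c = 3*((5 + 6)/6) = 3*((⅙)*11) = 3*(11/6) = 11/2 ≈ 5.5000)
y(W, Z) = 40 + W
y(-23, c) + K = (40 - 23) + 563 = 17 + 563 = 580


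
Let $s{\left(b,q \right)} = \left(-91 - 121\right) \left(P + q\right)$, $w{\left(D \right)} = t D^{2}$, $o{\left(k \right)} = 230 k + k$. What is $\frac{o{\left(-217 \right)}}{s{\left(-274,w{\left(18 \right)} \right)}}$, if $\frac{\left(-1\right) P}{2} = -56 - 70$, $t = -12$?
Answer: $- \frac{16709}{256944} \approx -0.06503$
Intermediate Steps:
$o{\left(k \right)} = 231 k$
$P = 252$ ($P = - 2 \left(-56 - 70\right) = \left(-2\right) \left(-126\right) = 252$)
$w{\left(D \right)} = - 12 D^{2}$
$s{\left(b,q \right)} = -53424 - 212 q$ ($s{\left(b,q \right)} = \left(-91 - 121\right) \left(252 + q\right) = - 212 \left(252 + q\right) = -53424 - 212 q$)
$\frac{o{\left(-217 \right)}}{s{\left(-274,w{\left(18 \right)} \right)}} = \frac{231 \left(-217\right)}{-53424 - 212 \left(- 12 \cdot 18^{2}\right)} = - \frac{50127}{-53424 - 212 \left(\left(-12\right) 324\right)} = - \frac{50127}{-53424 - -824256} = - \frac{50127}{-53424 + 824256} = - \frac{50127}{770832} = \left(-50127\right) \frac{1}{770832} = - \frac{16709}{256944}$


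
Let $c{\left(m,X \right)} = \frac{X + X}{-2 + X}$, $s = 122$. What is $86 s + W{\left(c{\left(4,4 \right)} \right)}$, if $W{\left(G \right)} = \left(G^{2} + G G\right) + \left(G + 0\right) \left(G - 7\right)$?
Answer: $10512$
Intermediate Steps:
$c{\left(m,X \right)} = \frac{2 X}{-2 + X}$
$W{\left(G \right)} = 2 G^{2} + G \left(-7 + G\right)$ ($W{\left(G \right)} = \left(G^{2} + G^{2}\right) + G \left(-7 + G\right) = 2 G^{2} + G \left(-7 + G\right)$)
$86 s + W{\left(c{\left(4,4 \right)} \right)} = 86 \cdot 122 + 2 \cdot 4 \frac{1}{-2 + 4} \left(-7 + 3 \cdot 2 \cdot 4 \frac{1}{-2 + 4}\right) = 10492 + 2 \cdot 4 \cdot \frac{1}{2} \left(-7 + 3 \cdot 2 \cdot 4 \cdot \frac{1}{2}\right) = 10492 + 4 \left(-7 + 3 \cdot 4\right) = 10492 + 4 \left(-7 + 12\right) = 10492 + 4 \cdot 5 = 10492 + 20 = 10512$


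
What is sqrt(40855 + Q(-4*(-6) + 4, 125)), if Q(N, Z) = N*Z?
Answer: sqrt(44355) ≈ 210.61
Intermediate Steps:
sqrt(40855 + Q(-4*(-6) + 4, 125)) = sqrt(40855 + (-4*(-6) + 4)*125) = sqrt(40855 + (24 + 4)*125) = sqrt(40855 + 28*125) = sqrt(40855 + 3500) = sqrt(44355)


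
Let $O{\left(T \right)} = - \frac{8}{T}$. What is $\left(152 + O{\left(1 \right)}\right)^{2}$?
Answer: $20736$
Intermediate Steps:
$\left(152 + O{\left(1 \right)}\right)^{2} = \left(152 - \frac{8}{1}\right)^{2} = \left(152 - 8\right)^{2} = 144^{2} = 20736$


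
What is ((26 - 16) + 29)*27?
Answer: 1053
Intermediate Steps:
((26 - 16) + 29)*27 = (10 + 29)*27 = 39*27 = 1053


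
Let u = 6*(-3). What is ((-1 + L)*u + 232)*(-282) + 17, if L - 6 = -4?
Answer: -60331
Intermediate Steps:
L = 2 (L = 6 - 4 = 2)
u = -18
((-1 + L)*u + 232)*(-282) + 17 = ((-1 + 2)*(-18) + 232)*(-282) + 17 = (1*(-18) + 232)*(-282) + 17 = (-18 + 232)*(-282) + 17 = 214*(-282) + 17 = -60348 + 17 = -60331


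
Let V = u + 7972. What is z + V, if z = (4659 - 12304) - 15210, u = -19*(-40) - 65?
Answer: -14188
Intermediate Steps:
u = 695 (u = 760 - 65 = 695)
z = -22855 (z = -7645 - 15210 = -22855)
V = 8667 (V = 695 + 7972 = 8667)
z + V = -22855 + 8667 = -14188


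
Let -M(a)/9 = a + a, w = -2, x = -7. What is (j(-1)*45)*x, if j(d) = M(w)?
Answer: -11340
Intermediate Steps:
M(a) = -18*a (M(a) = -9*(a + a) = -18*a)
j(d) = 36 (j(d) = -18*(-2) = 36)
(j(-1)*45)*x = (36*45)*(-7) = 1620*(-7) = -11340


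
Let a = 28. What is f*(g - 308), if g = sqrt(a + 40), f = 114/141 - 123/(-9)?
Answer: -628628/141 + 4082*sqrt(17)/141 ≈ -4339.0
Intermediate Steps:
f = 2041/141 (f = 114*(1/141) - 123*(-1/9) = 38/47 + 41/3 = 2041/141 ≈ 14.475)
g = 2*sqrt(17) (g = sqrt(28 + 40) = sqrt(68) = 2*sqrt(17) ≈ 8.2462)
f*(g - 308) = 2041*(2*sqrt(17) - 308)/141 = 2041*(-308 + 2*sqrt(17))/141 = -628628/141 + 4082*sqrt(17)/141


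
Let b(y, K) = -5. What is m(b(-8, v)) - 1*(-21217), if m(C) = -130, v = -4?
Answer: 21087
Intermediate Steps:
m(b(-8, v)) - 1*(-21217) = -130 - 1*(-21217) = -130 + 21217 = 21087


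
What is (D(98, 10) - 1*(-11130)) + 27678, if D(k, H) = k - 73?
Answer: 38833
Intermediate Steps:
D(k, H) = -73 + k
(D(98, 10) - 1*(-11130)) + 27678 = ((-73 + 98) - 1*(-11130)) + 27678 = (25 + 11130) + 27678 = 11155 + 27678 = 38833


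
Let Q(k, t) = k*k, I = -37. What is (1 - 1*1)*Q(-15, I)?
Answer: 0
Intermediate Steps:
Q(k, t) = k**2
(1 - 1*1)*Q(-15, I) = (1 - 1*1)*(-15)**2 = (1 - 1)*225 = 0*225 = 0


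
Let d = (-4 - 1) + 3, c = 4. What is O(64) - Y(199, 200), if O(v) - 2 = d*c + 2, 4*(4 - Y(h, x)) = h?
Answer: 167/4 ≈ 41.750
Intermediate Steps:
Y(h, x) = 4 - h/4
d = -2 (d = -5 + 3 = -2)
O(v) = -4 (O(v) = 2 + (-2*4 + 2) = 2 + (-8 + 2) = 2 - 6 = -4)
O(64) - Y(199, 200) = -4 - (4 - ¼*199) = -4 - (4 - 199/4) = -4 - 1*(-183/4) = -4 + 183/4 = 167/4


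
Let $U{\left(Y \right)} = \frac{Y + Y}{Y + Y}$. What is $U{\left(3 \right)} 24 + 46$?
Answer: $70$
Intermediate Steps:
$U{\left(Y \right)} = 1$ ($U{\left(Y \right)} = \frac{2 Y}{2 Y} = 2 Y \frac{1}{2 Y} = 1$)
$U{\left(3 \right)} 24 + 46 = 1 \cdot 24 + 46 = 24 + 46 = 70$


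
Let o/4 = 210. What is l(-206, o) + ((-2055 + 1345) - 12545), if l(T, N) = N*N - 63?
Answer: 692282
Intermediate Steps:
o = 840 (o = 4*210 = 840)
l(T, N) = -63 + N**2 (l(T, N) = N**2 - 63 = -63 + N**2)
l(-206, o) + ((-2055 + 1345) - 12545) = (-63 + 840**2) + ((-2055 + 1345) - 12545) = (-63 + 705600) + (-710 - 12545) = 705537 - 13255 = 692282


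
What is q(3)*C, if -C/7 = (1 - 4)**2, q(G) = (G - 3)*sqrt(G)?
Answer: 0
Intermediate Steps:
q(G) = sqrt(G)*(-3 + G) (q(G) = (-3 + G)*sqrt(G) = sqrt(G)*(-3 + G))
C = -63 (C = -7*(1 - 4)**2 = -7*(-3)**2 = -7*9 = -63)
q(3)*C = (sqrt(3)*(-3 + 3))*(-63) = (sqrt(3)*0)*(-63) = 0*(-63) = 0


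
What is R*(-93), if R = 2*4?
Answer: -744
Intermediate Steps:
R = 8
R*(-93) = 8*(-93) = -744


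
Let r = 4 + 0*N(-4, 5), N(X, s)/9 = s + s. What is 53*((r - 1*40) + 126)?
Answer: 4770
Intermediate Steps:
N(X, s) = 18*s (N(X, s) = 9*(s + s) = 9*(2*s) = 18*s)
r = 4 (r = 4 + 0*(18*5) = 4 + 0*90 = 4 + 0 = 4)
53*((r - 1*40) + 126) = 53*((4 - 1*40) + 126) = 53*((4 - 40) + 126) = 53*(-36 + 126) = 53*90 = 4770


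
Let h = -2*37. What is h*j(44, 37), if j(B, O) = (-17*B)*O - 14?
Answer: 2049060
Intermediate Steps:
j(B, O) = -14 - 17*B*O (j(B, O) = -17*B*O - 14 = -14 - 17*B*O)
h = -74
h*j(44, 37) = -74*(-14 - 17*44*37) = -74*(-14 - 27676) = -74*(-27690) = 2049060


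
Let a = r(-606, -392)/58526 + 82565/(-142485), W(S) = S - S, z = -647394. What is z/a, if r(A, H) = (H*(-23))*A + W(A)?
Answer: 77123835522162/11190384625 ≈ 6892.0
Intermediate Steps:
W(S) = 0
r(A, H) = -23*A*H (r(A, H) = (H*(-23))*A + 0 = (-23*H)*A + 0 = -23*A*H + 0 = -23*A*H)
a = -11190384625/119129673 (a = -23*(-606)*(-392)/58526 + 82565/(-142485) = -5463696*1/58526 + 82565*(-1/142485) = -2731848/29263 - 2359/4071 = -11190384625/119129673 ≈ -93.934)
z/a = -647394/(-11190384625/119129673) = -647394*(-119129673/11190384625) = 77123835522162/11190384625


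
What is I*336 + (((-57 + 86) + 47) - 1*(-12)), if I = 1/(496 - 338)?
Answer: 7120/79 ≈ 90.127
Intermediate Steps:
I = 1/158 ≈ 0.0063291
I*336 + (((-57 + 86) + 47) - 1*(-12)) = (1/158)*336 + (((-57 + 86) + 47) - 1*(-12)) = 168/79 + ((29 + 47) + 12) = 168/79 + (76 + 12) = 168/79 + 88 = 7120/79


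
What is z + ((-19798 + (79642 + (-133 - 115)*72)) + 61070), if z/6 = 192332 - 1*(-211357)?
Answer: 2525192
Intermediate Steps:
z = 2422134 (z = 6*(192332 - 1*(-211357)) = 6*(192332 + 211357) = 6*403689 = 2422134)
z + ((-19798 + (79642 + (-133 - 115)*72)) + 61070) = 2422134 + ((-19798 + (79642 + (-133 - 115)*72)) + 61070) = 2422134 + ((-19798 + (79642 - 248*72)) + 61070) = 2422134 + ((-19798 + (79642 - 17856)) + 61070) = 2422134 + ((-19798 + 61786) + 61070) = 2422134 + (41988 + 61070) = 2422134 + 103058 = 2525192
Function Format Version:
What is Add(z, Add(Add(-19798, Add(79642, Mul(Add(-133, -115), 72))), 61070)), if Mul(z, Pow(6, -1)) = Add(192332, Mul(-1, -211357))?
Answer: 2525192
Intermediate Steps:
z = 2422134 (z = Mul(6, Add(192332, Mul(-1, -211357))) = Mul(6, Add(192332, 211357)) = Mul(6, 403689) = 2422134)
Add(z, Add(Add(-19798, Add(79642, Mul(Add(-133, -115), 72))), 61070)) = Add(2422134, Add(Add(-19798, Add(79642, Mul(Add(-133, -115), 72))), 61070)) = Add(2422134, Add(Add(-19798, Add(79642, Mul(-248, 72))), 61070)) = Add(2422134, Add(Add(-19798, Add(79642, -17856)), 61070)) = Add(2422134, Add(Add(-19798, 61786), 61070)) = Add(2422134, Add(41988, 61070)) = Add(2422134, 103058) = 2525192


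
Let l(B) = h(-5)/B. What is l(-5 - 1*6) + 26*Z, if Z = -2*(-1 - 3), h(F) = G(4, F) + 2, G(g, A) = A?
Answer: 2291/11 ≈ 208.27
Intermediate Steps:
h(F) = 2 + F (h(F) = F + 2 = 2 + F)
Z = 8 (Z = -2*(-4) = 8)
l(B) = -3/B (l(B) = (2 - 5)/B = -3/B)
l(-5 - 1*6) + 26*Z = -3/(-5 - 1*6) + 26*8 = -3/(-5 - 6) + 208 = -3/(-11) + 208 = -3*(-1/11) + 208 = 3/11 + 208 = 2291/11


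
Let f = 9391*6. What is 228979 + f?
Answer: 285325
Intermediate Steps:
f = 56346
228979 + f = 228979 + 56346 = 285325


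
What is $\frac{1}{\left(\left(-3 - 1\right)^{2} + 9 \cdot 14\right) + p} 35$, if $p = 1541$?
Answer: $\frac{35}{1683} \approx 0.020796$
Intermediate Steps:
$\frac{1}{\left(\left(-3 - 1\right)^{2} + 9 \cdot 14\right) + p} 35 = \frac{1}{\left(\left(-3 - 1\right)^{2} + 9 \cdot 14\right) + 1541} \cdot 35 = \frac{1}{\left(\left(-4\right)^{2} + 126\right) + 1541} \cdot 35 = \frac{1}{\left(16 + 126\right) + 1541} \cdot 35 = \frac{1}{142 + 1541} \cdot 35 = \frac{1}{1683} \cdot 35 = \frac{35}{1683}$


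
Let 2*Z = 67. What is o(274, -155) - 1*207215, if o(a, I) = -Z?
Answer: -414497/2 ≈ -2.0725e+5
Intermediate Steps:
Z = 67/2 (Z = (1/2)*67 = 67/2 ≈ 33.500)
o(a, I) = -67/2 (o(a, I) = -1*67/2 = -67/2)
o(274, -155) - 1*207215 = -67/2 - 1*207215 = -67/2 - 207215 = -414497/2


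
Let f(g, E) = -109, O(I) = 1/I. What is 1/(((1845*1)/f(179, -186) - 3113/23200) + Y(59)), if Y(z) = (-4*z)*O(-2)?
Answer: 2528800/255255083 ≈ 0.0099069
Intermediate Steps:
Y(z) = 2*z (Y(z) = -4*z/(-2) = -4*z*(-½) = 2*z)
1/(((1845*1)/f(179, -186) - 3113/23200) + Y(59)) = 1/(((1845*1)/(-109) - 3113/23200) + 2*59) = 1/((1845*(-1/109) - 3113*1/23200) + 118) = 1/((-1845/109 - 3113/23200) + 118) = 1/(-43143317/2528800 + 118) = 1/(255255083/2528800) = 2528800/255255083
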